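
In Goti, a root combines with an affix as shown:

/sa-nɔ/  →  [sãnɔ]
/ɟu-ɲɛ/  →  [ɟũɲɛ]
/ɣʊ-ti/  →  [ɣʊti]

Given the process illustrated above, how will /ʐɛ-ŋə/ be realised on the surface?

[ʐɛ̃ŋə]

The data show regressive nasality assimilation (vowel nasalisation): /a/ → [ã] before /n/; /u/ → [ũ] before /ɲ/ — a vowel is nasalised by an immediately following nasal consonant.
No change occurs in [ɣʊti] because the vowel at the boundary is adjacent to an oral consonant, not a nasal (/ʊ/ next to /t/).
The vowel /ɛ/ is adjacent to the following nasal /ŋ/, so it acquires [+nasal] and surfaces as [ɛ̃].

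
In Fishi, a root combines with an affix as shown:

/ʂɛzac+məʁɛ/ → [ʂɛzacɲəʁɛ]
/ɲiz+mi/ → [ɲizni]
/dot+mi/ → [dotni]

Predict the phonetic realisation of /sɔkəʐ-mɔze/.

[sɔkəʐɳɔze]

The data show progressive place assimilation: /m/ → [ɲ] after /c/; /m/ → [n] after /z/; /m/ → [n] after /t/. In each pair only place changes, matching the preceding consonant, while manner and voice stay constant.
/m/ is a voiced bilabial nasal. The preceding trigger /ʐ/ is retroflex, so /m/ must become retroflex as well.
Changing only its place to retroflex gives [ɳ] — the voiced retroflex nasal.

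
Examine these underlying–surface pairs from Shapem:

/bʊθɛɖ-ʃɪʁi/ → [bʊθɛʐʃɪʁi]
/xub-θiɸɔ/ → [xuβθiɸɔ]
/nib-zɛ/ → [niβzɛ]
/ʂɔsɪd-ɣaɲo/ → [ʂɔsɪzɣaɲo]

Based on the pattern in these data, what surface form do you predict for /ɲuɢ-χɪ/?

The data show regressive manner assimilation: /ɖ/ → [ʐ] before /ʃ/; /b/ → [β] before /θ/; /b/ → [β] before /z/; /d/ → [z] before /ɣ/. In each pair only manner changes, matching the following consonant, while place and voice stay constant.
/ɢ/ is a voiced uvular stop. The following trigger /χ/ is a fricative, so /ɢ/ must become a fricative as well.
The voiced uvular fricative is [ʁ], so /ɢ/ → [ʁ].

[ɲuʁχɪ]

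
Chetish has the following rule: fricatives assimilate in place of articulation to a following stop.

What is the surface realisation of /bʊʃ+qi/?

[bʊχqi]

/ʃ/ is a voiceless postalveolar fricative. The following trigger /q/ is uvular, so /ʃ/ must become uvular as well.
The voiceless uvular fricative is [χ], so /ʃ/ → [χ].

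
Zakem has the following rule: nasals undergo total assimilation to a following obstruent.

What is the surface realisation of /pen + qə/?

[peqqə]

/n/ is the segment targeted by the rule; it sits immediately before /q/, so it assimilates completely and surfaces as [q].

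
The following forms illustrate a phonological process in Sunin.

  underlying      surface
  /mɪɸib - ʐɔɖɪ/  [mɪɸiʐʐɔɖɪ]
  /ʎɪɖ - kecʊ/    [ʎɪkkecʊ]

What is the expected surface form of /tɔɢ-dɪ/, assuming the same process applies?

[tɔddɪ]

The data show regressive total assimilation (/b/ → [ʐ] before /ʐ/; /ɖ/ → [k] before /k/): in every case the target segment becomes identical to its following neighbour, copying more than a single feature.
/ɢ/ is the segment targeted by the rule; it sits immediately before /d/, so it assimilates completely and surfaces as [d].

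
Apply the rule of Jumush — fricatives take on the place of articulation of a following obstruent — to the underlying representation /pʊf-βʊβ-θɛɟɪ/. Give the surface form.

The rule targets /f/ (voiceless labiodental fricative), which sits before the trigger /β/ (bilabial).
The voiceless bilabial fricative is [ɸ], so /f/ → [ɸ].
At the second juncture, /β/ likewise becomes [ð] adjacent to /θ/.

[pʊɸβʊðθɛɟɪ]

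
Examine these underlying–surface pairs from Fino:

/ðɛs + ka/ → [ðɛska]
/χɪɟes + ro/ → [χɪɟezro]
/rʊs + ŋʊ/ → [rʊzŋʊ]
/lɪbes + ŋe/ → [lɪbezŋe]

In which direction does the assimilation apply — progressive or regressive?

Comparing underlying and surface forms, /s/ → [z] is the alternation; the neighbouring /r/ is constant.
/s/ is voiceless while /r/ is voiced; the output [z] is voiced, matching the trigger — so the feature that spreads is voicing.
The other alternating form patterns the same way: /s/ → [z] before /ŋ/ (voiceless → voiced, matching voiced) — only voicing changes, and always toward the following segment.
No alternation appears in [ðɛska]: there the adjacent consonants already agree in voicing (/s/ and /k/ are both voiceless), so this form is consistent with the same rule.
The trigger is the following segment, so the direction is regressive (anticipatory).

regressive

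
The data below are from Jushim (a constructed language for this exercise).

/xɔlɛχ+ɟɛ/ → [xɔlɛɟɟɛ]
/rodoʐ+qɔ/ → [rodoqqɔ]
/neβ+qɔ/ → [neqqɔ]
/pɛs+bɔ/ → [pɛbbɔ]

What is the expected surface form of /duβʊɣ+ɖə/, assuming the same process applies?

[duβʊɖɖə]

The data show regressive total assimilation (/χ/ → [ɟ] before /ɟ/; /ʐ/ → [q] before /q/; /β/ → [q] before /q/; /s/ → [b] before /b/): in every case the target segment becomes identical to its following neighbour, copying more than a single feature.
/ɣ/ is the segment targeted by the rule; it sits immediately before /ɖ/, so it assimilates completely and surfaces as [ɖ].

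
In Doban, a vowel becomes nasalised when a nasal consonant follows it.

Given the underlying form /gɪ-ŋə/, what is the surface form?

The vowel /ɪ/ is adjacent to the following nasal /ŋ/, so it acquires [+nasal] and surfaces as [ɪ̃].

[gɪ̃ŋə]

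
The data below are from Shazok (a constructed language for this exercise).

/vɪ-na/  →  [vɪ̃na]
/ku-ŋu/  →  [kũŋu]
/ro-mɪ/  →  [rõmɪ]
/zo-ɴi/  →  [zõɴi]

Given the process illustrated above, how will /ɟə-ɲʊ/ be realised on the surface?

The data show regressive nasality assimilation (vowel nasalisation): /ɪ/ → [ɪ̃] before /n/; /u/ → [ũ] before /ŋ/; /o/ → [õ] before /m/; /o/ → [õ] before /ɴ/ — a vowel is nasalised by an immediately following nasal consonant.
The vowel /ə/ is adjacent to the following nasal /ɲ/, so it acquires [+nasal] and surfaces as [ə̃].

[ɟə̃ɲʊ]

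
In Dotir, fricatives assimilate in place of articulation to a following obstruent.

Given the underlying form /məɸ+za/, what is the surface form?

The rule targets /ɸ/ (voiceless bilabial fricative), which sits before the trigger /z/ (alveolar).
Changing only its place to alveolar gives [s] — the voiceless alveolar fricative.

[məsza]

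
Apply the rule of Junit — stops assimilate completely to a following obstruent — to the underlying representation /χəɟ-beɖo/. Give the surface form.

[χəbbeɖo]

/ɟ/ is the segment targeted by the rule; it sits immediately before /b/, so it assimilates completely and surfaces as [b].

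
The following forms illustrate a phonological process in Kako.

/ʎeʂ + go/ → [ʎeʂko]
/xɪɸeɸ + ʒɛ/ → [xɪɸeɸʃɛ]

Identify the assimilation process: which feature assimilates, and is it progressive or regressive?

progressive voicing assimilation

The segment that alternates is /g/, which surfaces as [k] when adjacent to /ʂ/.
The change voiced → voiceless matches the voicing of the preceding /ʂ/, identifying this as voicing assimilation.
Place and manner are unchanged, so the assimilation is partial, not total.
Checking the remaining alternation: /ʒ/ → [ʃ] after /ɸ/ (voiced → voiceless, matching voiceless) — only voicing changes, and always toward the preceding segment.
Since the segment that changes follows the conditioning segment, the assimilation is progressive.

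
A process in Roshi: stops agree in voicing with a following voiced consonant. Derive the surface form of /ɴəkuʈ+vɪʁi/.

/ʈ/ is a voiceless retroflex stop. The following trigger /v/ is voiced, so /ʈ/ must become voiced as well.
A voiced retroflex stop is [ɖ], so the surface segment is [ɖ].

[ɴəkuɖvɪʁi]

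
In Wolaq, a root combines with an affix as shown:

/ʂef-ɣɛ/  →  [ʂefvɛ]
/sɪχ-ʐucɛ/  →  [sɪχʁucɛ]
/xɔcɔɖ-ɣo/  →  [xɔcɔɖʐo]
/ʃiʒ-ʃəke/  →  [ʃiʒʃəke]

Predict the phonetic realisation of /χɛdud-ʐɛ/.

[χɛdudzɛ]

The data show progressive place assimilation: /ɣ/ → [v] after /f/; /ʐ/ → [ʁ] after /χ/; /ɣ/ → [ʐ] after /ɖ/. In each pair only place changes, matching the preceding consonant, while manner and voice stay constant.
Nothing changes in [ʃiʒʃəke]: there the adjacent consonants already agree in place (/ʃ/ and /ʒ/ are both postalveolar), so this form is consistent with the same rule.
The rule targets /ʐ/ (voiced retroflex fricative), which sits after the trigger /d/ (alveolar).
The voiced alveolar fricative is [z], so /ʐ/ → [z].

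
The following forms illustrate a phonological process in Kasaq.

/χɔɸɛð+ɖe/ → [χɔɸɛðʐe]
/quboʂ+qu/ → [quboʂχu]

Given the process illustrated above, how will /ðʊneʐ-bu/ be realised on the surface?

[ðʊneʐβu]

The data show progressive manner assimilation: /ɖ/ → [ʐ] after /ð/; /q/ → [χ] after /ʂ/. In each pair only manner changes, matching the preceding consonant, while place and voice stay constant.
/b/ is a voiced bilabial stop. The preceding trigger /ʐ/ is a fricative, so /b/ must become a fricative as well.
A voiced bilabial fricative is [β], so the surface segment is [β].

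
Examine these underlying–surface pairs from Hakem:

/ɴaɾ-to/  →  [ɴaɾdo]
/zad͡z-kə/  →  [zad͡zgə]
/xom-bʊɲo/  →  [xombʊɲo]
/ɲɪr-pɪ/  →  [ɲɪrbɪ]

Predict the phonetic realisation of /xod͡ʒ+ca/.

[xod͡ʒɟa]

The data show progressive voicing assimilation: /t/ → [d] after /ɾ/; /k/ → [g] after /d͡z/; /p/ → [b] after /r/. In each pair only voicing changes, matching the preceding consonant, while place and manner stay constant.
No alternation appears in [xombʊɲo]: there the adjacent consonants already agree in voicing (/b/ and /m/ are both voiced), so this form is consistent with the same rule.
/c/ is a voiceless palatal stop. The preceding trigger /d͡ʒ/ is voiced, so /c/ must become voiced as well.
The voiced palatal stop is [ɟ], so /c/ → [ɟ].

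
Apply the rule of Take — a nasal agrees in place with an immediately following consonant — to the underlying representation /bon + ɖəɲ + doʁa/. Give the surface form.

The rule targets /n/ (voiced alveolar nasal), which sits before the trigger /ɖ/ (retroflex).
The voiced retroflex nasal is [ɳ], so /n/ → [ɳ].
The same rule applies at the second boundary: /ɲ/ → [n] next to /d/.

[boɳɖəndoʁa]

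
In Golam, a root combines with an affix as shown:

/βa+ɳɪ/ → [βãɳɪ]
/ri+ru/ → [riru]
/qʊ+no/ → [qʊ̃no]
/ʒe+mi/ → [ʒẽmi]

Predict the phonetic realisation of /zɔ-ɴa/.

[zɔ̃ɴa]

The data show regressive nasality assimilation (vowel nasalisation): /a/ → [ã] before /ɳ/; /ʊ/ → [ʊ̃] before /n/; /e/ → [ẽ] before /m/ — a vowel is nasalised by an immediately following nasal consonant.
No change occurs in [riru] because the vowel at the boundary is adjacent to an oral consonant, not a nasal (/i/ next to /r/).
/ɔ/ sits next to the nasal /ɴ/ and is therefore nasalised to [ɔ̃].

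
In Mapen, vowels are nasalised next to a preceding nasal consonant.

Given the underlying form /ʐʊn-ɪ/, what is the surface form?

[ʐʊnɪ̃]

/ɪ/ sits next to the nasal /n/ and is therefore nasalised to [ɪ̃].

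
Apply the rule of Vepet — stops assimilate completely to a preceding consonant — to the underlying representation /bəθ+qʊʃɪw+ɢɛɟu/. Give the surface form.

[bəθθʊʃɪwwɛɟu]

/q/ is the segment targeted by the rule; it sits immediately after /θ/, so it assimilates completely and surfaces as [θ].
The same rule applies at the second boundary: /ɢ/ → [w] next to /w/.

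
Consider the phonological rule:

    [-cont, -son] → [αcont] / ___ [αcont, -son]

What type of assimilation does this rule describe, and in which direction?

regressive manner assimilation

The shared variable α links the value of [cont] on the target to that of the neighbouring obstruent. [cont] distinguishes stops from fricatives — a manner-of-articulation feature — so this is manner assimilation.
Since the environment is written after the underscore, the trigger follows the target; the direction is regressive.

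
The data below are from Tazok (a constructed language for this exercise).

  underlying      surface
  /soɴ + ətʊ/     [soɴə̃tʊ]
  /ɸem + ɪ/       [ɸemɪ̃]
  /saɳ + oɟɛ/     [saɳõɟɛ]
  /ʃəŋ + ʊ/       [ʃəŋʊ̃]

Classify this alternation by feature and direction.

progressive nasality assimilation (vowel nasalisation)

The vowel /ə/ surfaces as nasalised [ə̃] next to the preceding nasal /ɴ/ — it has acquired the [+nasal] feature of its neighbour.
The other forms show the same pattern: /ɪ/ → [ɪ̃] after /m/; /o/ → [õ] after /ɳ/; /ʊ/ → [ʊ̃] after /ŋ/ — each time a vowel is nasalised next to a preceding nasal.
Because the conditioning nasal is to the left of the vowel that changes, the process is progressive (perseverative).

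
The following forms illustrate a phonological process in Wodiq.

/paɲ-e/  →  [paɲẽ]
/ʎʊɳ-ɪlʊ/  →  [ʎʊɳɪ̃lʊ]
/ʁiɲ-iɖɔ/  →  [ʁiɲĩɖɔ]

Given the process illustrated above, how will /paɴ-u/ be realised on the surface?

The data show progressive nasality assimilation (vowel nasalisation): /e/ → [ẽ] after /ɲ/; /ɪ/ → [ɪ̃] after /ɳ/; /i/ → [ĩ] after /ɲ/ — a vowel is nasalised by an immediately preceding nasal consonant.
The vowel /u/ is adjacent to the preceding nasal /ɴ/, so it acquires [+nasal] and surfaces as [ũ].

[paɴũ]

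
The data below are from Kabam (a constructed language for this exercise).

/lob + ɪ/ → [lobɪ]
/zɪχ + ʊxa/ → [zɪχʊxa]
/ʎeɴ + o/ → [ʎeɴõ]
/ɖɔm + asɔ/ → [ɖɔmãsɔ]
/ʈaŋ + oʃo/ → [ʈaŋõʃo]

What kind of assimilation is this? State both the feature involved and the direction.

progressive nasality assimilation (vowel nasalisation)

The vowel /o/ surfaces as nasalised [õ] next to the preceding nasal /ɴ/ — it has acquired the [+nasal] feature of its neighbour.
Likewise in the remaining data: /a/ → [ã] after /m/; /o/ → [õ] after /ŋ/ — each time a vowel is nasalised next to a preceding nasal.
No change occurs in [lobɪ], [zɪχʊxa] because the vowel at the boundary is adjacent to an oral consonant, not a nasal (/ɪ/ next to /b/; /ʊ/ next to /χ/).
Because the conditioning nasal is to the left of the vowel that changes, the process is progressive (perseverative).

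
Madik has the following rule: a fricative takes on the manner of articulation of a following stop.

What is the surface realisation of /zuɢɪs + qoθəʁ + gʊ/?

[zuɢɪtqoθəɢgʊ]

The rule targets /s/ (voiceless alveolar fricative), which sits before the trigger /q/ (stop).
The voiceless alveolar stop is [t], so /s/ → [t].
At the second juncture, /ʁ/ likewise becomes [ɢ] adjacent to /g/.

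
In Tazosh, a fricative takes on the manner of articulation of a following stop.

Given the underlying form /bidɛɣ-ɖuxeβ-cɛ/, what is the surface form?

[bidɛgɖuxebcɛ]

/ɣ/ is a voiced velar fricative. The following trigger /ɖ/ is a stop, so /ɣ/ must become a stop as well.
A voiced velar stop is [g], so the surface segment is [g].
The same rule applies at the second boundary: /β/ → [b] next to /c/.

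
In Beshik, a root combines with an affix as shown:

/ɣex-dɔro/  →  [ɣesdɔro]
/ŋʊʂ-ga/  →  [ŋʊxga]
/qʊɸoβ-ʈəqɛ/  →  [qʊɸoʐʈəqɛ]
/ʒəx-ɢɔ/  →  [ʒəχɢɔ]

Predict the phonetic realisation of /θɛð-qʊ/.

[θɛʁqʊ]

The data show regressive place assimilation: /x/ → [s] before /d/; /ʂ/ → [x] before /g/; /β/ → [ʐ] before /ʈ/; /x/ → [χ] before /ɢ/. In each pair only place changes, matching the following consonant, while manner and voice stay constant.
/ð/ is a voiced dental fricative. The following trigger /q/ is uvular, so /ð/ must become uvular as well.
Changing only its place to uvular gives [ʁ] — the voiced uvular fricative.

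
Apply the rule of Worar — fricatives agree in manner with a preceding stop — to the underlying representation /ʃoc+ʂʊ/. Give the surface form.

[ʃocʈʊ]

The rule targets /ʂ/ (voiceless retroflex fricative), which sits after the trigger /c/ (stop).
Changing only its manner to stop gives [ʈ] — the voiceless retroflex stop.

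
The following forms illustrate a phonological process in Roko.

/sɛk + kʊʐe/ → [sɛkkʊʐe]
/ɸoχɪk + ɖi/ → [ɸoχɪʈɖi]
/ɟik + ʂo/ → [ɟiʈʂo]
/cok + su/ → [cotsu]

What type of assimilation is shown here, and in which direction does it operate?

regressive place assimilation

Underlying /k/ is realised as [ʈ] next to /ɖ/; /ɖ/ itself does not change.
/k/ is velar while /ɖ/ is retroflex; the output [ʈ] is retroflex, matching the trigger — so the feature that spreads is place.
Manner and voice are unchanged, so the assimilation is partial, not total.
The other alternating forms pattern the same way: /k/ → [ʈ] before /ʂ/ (velar → retroflex, matching retroflex); /k/ → [t] before /s/ (velar → alveolar, matching alveolar) — only place changes, and always toward the following segment.
Nothing changes in [sɛkkʊʐe]: there the adjacent consonants already agree in place (/k/ and /k/ are both velar), so this form is consistent with the same rule.
Since the segment that changes precedes the conditioning segment, the assimilation is regressive.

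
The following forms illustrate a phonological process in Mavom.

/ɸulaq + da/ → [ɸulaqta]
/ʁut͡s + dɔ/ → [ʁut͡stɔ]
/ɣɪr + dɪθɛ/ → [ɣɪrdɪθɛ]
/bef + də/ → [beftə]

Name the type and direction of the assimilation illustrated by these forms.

progressive voicing assimilation

Underlying /d/ is realised as [t] next to /q/; /q/ itself does not change.
The change voiced → voiceless matches the voicing of the preceding /q/, identifying this as voicing assimilation.
Place and manner are unchanged, so the assimilation is partial, not total.
Checking the remaining alternations: /d/ → [t] after /t͡s/ (voiced → voiceless, matching voiceless); /d/ → [t] after /f/ (voiced → voiceless, matching voiceless) — only voicing changes, and always toward the preceding segment.
No alternation appears in [ɣɪrdɪθɛ]: there the adjacent consonants already agree in voicing (/d/ and /r/ are both voiced), so this form is consistent with the same rule.
Since the segment that changes follows the conditioning segment, the assimilation is progressive.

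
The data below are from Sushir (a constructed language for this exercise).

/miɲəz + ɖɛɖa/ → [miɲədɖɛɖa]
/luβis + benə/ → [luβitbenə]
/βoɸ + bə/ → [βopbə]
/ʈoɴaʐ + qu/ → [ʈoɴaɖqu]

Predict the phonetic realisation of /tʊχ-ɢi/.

[tʊqɢi]

The data show regressive manner assimilation: /z/ → [d] before /ɖ/; /s/ → [t] before /b/; /ɸ/ → [p] before /b/; /ʐ/ → [ɖ] before /q/. In each pair only manner changes, matching the following consonant, while place and voice stay constant.
/χ/ is a voiceless uvular fricative. The following trigger /ɢ/ is a stop, so /χ/ must become a stop as well.
The voiceless uvular stop is [q], so /χ/ → [q].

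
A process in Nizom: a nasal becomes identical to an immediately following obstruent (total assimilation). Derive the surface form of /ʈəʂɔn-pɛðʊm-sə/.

[ʈəʂɔppɛðʊssə]

/n/ is the segment targeted by the rule; it sits immediately before /p/, so it assimilates completely and surfaces as [p].
At the second juncture, /m/ likewise becomes [s] adjacent to /s/.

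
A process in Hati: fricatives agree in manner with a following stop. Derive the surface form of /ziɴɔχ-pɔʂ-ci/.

[ziɴɔqpɔʈci]

/χ/ is a voiceless uvular fricative. The following trigger /p/ is a stop, so /χ/ must become a stop as well.
Changing only its manner to stop gives [q] — the voiceless uvular stop.
At the second juncture, /ʂ/ likewise becomes [ʈ] adjacent to /c/.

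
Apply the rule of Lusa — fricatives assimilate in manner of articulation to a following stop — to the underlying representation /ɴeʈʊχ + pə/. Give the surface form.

[ɴeʈʊqpə]

/χ/ is a voiceless uvular fricative. The following trigger /p/ is a stop, so /χ/ must become a stop as well.
Changing only its manner to stop gives [q] — the voiceless uvular stop.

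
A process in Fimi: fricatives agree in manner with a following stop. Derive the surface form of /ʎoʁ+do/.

[ʎoɢdo]

The rule targets /ʁ/ (voiced uvular fricative), which sits before the trigger /d/ (stop).
A voiced uvular stop is [ɢ], so the surface segment is [ɢ].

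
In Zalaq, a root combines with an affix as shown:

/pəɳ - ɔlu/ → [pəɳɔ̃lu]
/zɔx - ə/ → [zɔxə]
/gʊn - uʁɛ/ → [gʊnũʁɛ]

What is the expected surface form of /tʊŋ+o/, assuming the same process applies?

The data show progressive nasality assimilation (vowel nasalisation): /ɔ/ → [ɔ̃] after /ɳ/; /u/ → [ũ] after /n/ — a vowel is nasalised by an immediately preceding nasal consonant.
No change occurs in [zɔxə] because the vowel at the boundary is adjacent to an oral consonant, not a nasal (/ə/ next to /x/).
/o/ sits next to the nasal /ŋ/ and is therefore nasalised to [õ].

[tʊŋõ]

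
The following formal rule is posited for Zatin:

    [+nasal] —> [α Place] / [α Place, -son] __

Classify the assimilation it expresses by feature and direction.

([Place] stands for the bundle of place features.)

progressive place assimilation

The shared variable α links the value of the place features (abbreviated [Place]) on the target to the same value on the neighbouring segment, so place is the feature that assimilates.
The conditioning segment sits to the left of the focus bar, meaning the trigger precedes the segment that changes — progressive assimilation.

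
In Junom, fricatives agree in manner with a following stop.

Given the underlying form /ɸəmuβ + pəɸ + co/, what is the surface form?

/β/ is a voiced bilabial fricative. The following trigger /p/ is a stop, so /β/ must become a stop as well.
The voiced bilabial stop is [b], so /β/ → [b].
At the second juncture, /ɸ/ likewise becomes [p] adjacent to /c/.

[ɸəmubpəpco]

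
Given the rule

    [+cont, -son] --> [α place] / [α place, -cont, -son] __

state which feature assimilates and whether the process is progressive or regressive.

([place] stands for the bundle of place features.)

The shared variable α links the value of the place features (abbreviated [place]) on the target to the same value on the neighbouring segment, so place is the feature that assimilates.
Since the environment is written before the underscore, the trigger precedes the target; the direction is progressive.

progressive place assimilation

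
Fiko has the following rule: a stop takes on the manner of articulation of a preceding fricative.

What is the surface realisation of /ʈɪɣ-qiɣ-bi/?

/q/ is a voiceless uvular stop. The preceding trigger /ɣ/ is a fricative, so /q/ must become a fricative as well.
Changing only its manner to fricative gives [χ] — the voiceless uvular fricative.
The same rule applies at the second boundary: /b/ → [β] next to /ɣ/.

[ʈɪɣχiɣβi]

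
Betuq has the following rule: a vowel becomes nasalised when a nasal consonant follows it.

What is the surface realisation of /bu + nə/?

The vowel /u/ is adjacent to the following nasal /n/, so it acquires [+nasal] and surfaces as [ũ].

[bũnə]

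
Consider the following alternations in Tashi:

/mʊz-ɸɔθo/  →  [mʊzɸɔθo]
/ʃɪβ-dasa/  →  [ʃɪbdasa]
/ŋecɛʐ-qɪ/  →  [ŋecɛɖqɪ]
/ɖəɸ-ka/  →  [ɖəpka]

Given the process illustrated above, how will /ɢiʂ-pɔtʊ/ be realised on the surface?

[ɢiʈpɔtʊ]

The data show regressive manner assimilation: /β/ → [b] before /d/; /ʐ/ → [ɖ] before /q/; /ɸ/ → [p] before /k/. In each pair only manner changes, matching the following consonant, while place and voice stay constant.
Nothing changes in [mʊzɸɔθo]: there the adjacent consonants already agree in manner (/z/ and /ɸ/ are both fricatives), so this form is consistent with the same rule.
/ʂ/ is a voiceless retroflex fricative. The following trigger /p/ is a stop, so /ʂ/ must become a stop as well.
The voiceless retroflex stop is [ʈ], so /ʂ/ → [ʈ].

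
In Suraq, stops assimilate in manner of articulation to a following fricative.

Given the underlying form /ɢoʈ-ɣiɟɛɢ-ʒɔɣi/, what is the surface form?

[ɢoʂɣiɟɛʁʒɔɣi]

/ʈ/ is a voiceless retroflex stop. The following trigger /ɣ/ is a fricative, so /ʈ/ must become a fricative as well.
A voiceless retroflex fricative is [ʂ], so the surface segment is [ʂ].
The same rule applies at the second boundary: /ɢ/ → [ʁ] next to /ʒ/.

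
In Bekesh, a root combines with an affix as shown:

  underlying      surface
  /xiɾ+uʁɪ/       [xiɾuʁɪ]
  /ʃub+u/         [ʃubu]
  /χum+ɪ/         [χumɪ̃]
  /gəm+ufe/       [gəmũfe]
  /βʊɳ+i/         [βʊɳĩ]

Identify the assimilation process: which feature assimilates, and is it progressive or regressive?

progressive nasality assimilation (vowel nasalisation)

The vowel /ɪ/ surfaces as nasalised [ɪ̃] next to the preceding nasal /m/ — it has acquired the [+nasal] feature of its neighbour.
The other forms show the same pattern: /u/ → [ũ] after /m/; /i/ → [ĩ] after /ɳ/ — each time a vowel is nasalised next to a preceding nasal.
No change occurs in [xiɾuʁɪ], [ʃubu] because the vowel at the boundary is adjacent to an oral consonant, not a nasal (/u/ next to /ɾ/; /u/ next to /b/).
Because the conditioning nasal is to the left of the vowel that changes, the process is progressive (perseverative).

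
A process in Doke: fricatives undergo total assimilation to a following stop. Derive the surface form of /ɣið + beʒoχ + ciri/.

/ð/ is the segment targeted by the rule; it sits immediately before /b/, so it assimilates completely and surfaces as [b].
The same rule applies at the second boundary: /χ/ → [c] next to /c/.

[ɣibbeʒocciri]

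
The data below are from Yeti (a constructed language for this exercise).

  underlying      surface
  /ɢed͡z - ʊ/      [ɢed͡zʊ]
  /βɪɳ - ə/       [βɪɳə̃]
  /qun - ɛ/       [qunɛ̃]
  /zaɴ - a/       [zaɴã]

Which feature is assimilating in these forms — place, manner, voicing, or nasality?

nasality

The vowel /ə/ surfaces as nasalised [ə̃] next to the preceding nasal /ɳ/ — it has acquired the [+nasal] feature of its neighbour.
The other forms show the same pattern: /ɛ/ → [ɛ̃] after /n/; /a/ → [ã] after /ɴ/ — each time a vowel is nasalised next to a preceding nasal.
No change occurs in [ɢed͡zʊ] because the vowel at the boundary is adjacent to an oral consonant, not a nasal (/ʊ/ next to /d͡z/).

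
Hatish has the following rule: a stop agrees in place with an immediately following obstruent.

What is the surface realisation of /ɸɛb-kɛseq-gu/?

[ɸɛgkɛsekgu]

/b/ is a voiced bilabial stop. The following trigger /k/ is velar, so /b/ must become velar as well.
A voiced velar stop is [g], so the surface segment is [g].
The same rule applies at the second boundary: /q/ → [k] next to /g/.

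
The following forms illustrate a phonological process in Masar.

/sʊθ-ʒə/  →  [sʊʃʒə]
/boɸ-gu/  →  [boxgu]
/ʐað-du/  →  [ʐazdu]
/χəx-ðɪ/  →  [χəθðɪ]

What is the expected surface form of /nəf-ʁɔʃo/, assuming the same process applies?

The data show regressive place assimilation: /θ/ → [ʃ] before /ʒ/; /ɸ/ → [x] before /g/; /ð/ → [z] before /d/; /x/ → [θ] before /ð/. In each pair only place changes, matching the following consonant, while manner and voice stay constant.
/f/ is a voiceless labiodental fricative. The following trigger /ʁ/ is uvular, so /f/ must become uvular as well.
Changing only its place to uvular gives [χ] — the voiceless uvular fricative.

[nəχʁɔʃo]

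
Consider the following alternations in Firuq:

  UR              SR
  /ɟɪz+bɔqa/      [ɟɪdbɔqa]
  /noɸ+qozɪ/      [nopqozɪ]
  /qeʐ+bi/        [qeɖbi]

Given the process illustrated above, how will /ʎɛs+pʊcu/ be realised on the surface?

The data show regressive manner assimilation: /z/ → [d] before /b/; /ɸ/ → [p] before /q/; /ʐ/ → [ɖ] before /b/. In each pair only manner changes, matching the following consonant, while place and voice stay constant.
/s/ is a voiceless alveolar fricative. The following trigger /p/ is a stop, so /s/ must become a stop as well.
A voiceless alveolar stop is [t], so the surface segment is [t].

[ʎɛtpʊcu]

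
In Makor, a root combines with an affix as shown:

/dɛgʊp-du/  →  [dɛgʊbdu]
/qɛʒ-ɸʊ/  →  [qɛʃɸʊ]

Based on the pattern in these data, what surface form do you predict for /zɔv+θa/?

[zɔfθa]

The data show regressive voicing assimilation: /p/ → [b] before /d/; /ʒ/ → [ʃ] before /ɸ/. In each pair only voicing changes, matching the following consonant, while place and manner stay constant.
The rule targets /v/ (voiced labiodental fricative), which sits before the trigger /θ/ (voiceless).
The voiceless labiodental fricative is [f], so /v/ → [f].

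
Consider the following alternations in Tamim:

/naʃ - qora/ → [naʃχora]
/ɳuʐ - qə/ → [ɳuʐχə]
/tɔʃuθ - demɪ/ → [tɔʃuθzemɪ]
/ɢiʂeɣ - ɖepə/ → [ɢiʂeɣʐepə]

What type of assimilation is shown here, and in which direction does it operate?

progressive manner assimilation

The segment that alternates is /q/, which surfaces as [χ] when adjacent to /ʃ/.
The change stop → fricative matches the manner of the preceding /ʃ/, identifying this as manner assimilation.
Place and voice are unchanged, so the assimilation is partial, not total.
The other alternating forms pattern the same way: /q/ → [χ] after /ʐ/ (stop → fricative, matching a fricative); /d/ → [z] after /θ/ (stop → fricative, matching a fricative); /ɖ/ → [ʐ] after /ɣ/ (stop → fricative, matching a fricative) — only manner changes, and always toward the preceding segment.
The trigger is the preceding segment, so the direction is progressive (perseverative).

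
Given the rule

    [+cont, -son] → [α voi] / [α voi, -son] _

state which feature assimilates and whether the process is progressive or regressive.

progressive voicing assimilation

The shared variable α links the value of [voi] on the target to the same value on the neighbouring segment, so voicing is the feature that assimilates.
Since the environment is written before the underscore, the trigger precedes the target; the direction is progressive.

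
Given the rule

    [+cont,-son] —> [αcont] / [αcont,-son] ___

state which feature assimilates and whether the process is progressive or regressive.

The rule copies [cont] (continuancy) from the environment onto the target fricatives; since [±cont] encodes the stop/fricative manner contrast, the assimilating dimension is manner.
Since the environment is written before the underscore, the trigger precedes the target; the direction is progressive.

progressive manner assimilation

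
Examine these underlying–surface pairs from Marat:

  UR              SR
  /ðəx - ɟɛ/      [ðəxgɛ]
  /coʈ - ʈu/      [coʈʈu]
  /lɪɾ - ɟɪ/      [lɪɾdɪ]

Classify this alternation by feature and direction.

Comparing underlying and surface forms, /ɟ/ → [g] is the alternation; the neighbouring /x/ is constant.
The change palatal → velar matches the place of the preceding /x/, identifying this as place assimilation.
Manner and voice are unchanged, so the assimilation is partial, not total.
Checking the remaining alternation: /ɟ/ → [d] after /ɾ/ (palatal → alveolar, matching alveolar) — only place changes, and always toward the preceding segment.
Nothing changes in [coʈʈu]: there the adjacent consonants already agree in place (/ʈ/ and /ʈ/ are both retroflex), so this form is consistent with the same rule.
Since the segment that changes follows the conditioning segment, the assimilation is progressive.

progressive place assimilation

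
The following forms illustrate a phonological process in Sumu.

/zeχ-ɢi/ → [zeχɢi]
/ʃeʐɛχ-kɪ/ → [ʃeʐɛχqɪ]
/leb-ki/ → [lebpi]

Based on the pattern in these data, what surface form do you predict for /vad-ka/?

The data show progressive place assimilation: /k/ → [q] after /χ/; /k/ → [p] after /b/. In each pair only place changes, matching the preceding consonant, while manner and voice stay constant.
No alternation appears in [zeχɢi]: there the adjacent consonants already agree in place (/ɢ/ and /χ/ are both uvular), so this form is consistent with the same rule.
The rule targets /k/ (voiceless velar stop), which sits after the trigger /d/ (alveolar).
A voiceless alveolar stop is [t], so the surface segment is [t].

[vadta]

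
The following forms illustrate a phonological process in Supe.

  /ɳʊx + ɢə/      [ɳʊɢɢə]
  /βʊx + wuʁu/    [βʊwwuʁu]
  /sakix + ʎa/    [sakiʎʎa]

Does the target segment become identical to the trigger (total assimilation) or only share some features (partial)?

Comparing underlying and surface forms, /x/ → [ɢ] is the alternation; the neighbouring /ɢ/ is constant.
The output [ɢ] is identical to the trigger /ɢ/ — every feature (place, manner, voicing) has been copied — so this is total assimilation.
The remaining alternations confirm this: /x/ → [w] before /w/; /x/ → [ʎ] before /ʎ/ — in each case the output is a copy of the following consonant.

total assimilation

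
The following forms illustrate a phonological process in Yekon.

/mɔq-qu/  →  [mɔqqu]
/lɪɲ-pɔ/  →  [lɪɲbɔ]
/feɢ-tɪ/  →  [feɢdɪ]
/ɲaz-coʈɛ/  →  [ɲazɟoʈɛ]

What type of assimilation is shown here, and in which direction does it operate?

progressive voicing assimilation

The segment that alternates is /p/, which surfaces as [b] when adjacent to /ɲ/.
The change voiceless → voiced matches the voicing of the preceding /ɲ/, identifying this as voicing assimilation.
Place and manner are unchanged, so the assimilation is partial, not total.
The other alternating forms pattern the same way: /t/ → [d] after /ɢ/ (voiceless → voiced, matching voiced); /c/ → [ɟ] after /z/ (voiceless → voiced, matching voiced) — only voicing changes, and always toward the preceding segment.
Nothing changes in [mɔqqu]: there the adjacent consonants already agree in voicing (/q/ and /q/ are both voiceless), so this form is consistent with the same rule.
Since the segment that changes follows the conditioning segment, the assimilation is progressive.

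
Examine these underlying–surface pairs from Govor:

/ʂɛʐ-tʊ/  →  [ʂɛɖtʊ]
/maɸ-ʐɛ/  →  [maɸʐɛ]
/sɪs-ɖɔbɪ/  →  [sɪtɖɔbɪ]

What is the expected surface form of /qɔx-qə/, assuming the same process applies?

[qɔkqə]

The data show regressive manner assimilation: /ʐ/ → [ɖ] before /t/; /s/ → [t] before /ɖ/. In each pair only manner changes, matching the following consonant, while place and voice stay constant.
Nothing changes in [maɸʐɛ]: there the adjacent consonants already agree in manner (/ɸ/ and /ʐ/ are both fricatives), so this form is consistent with the same rule.
/x/ is a voiceless velar fricative. The following trigger /q/ is a stop, so /x/ must become a stop as well.
A voiceless velar stop is [k], so the surface segment is [k].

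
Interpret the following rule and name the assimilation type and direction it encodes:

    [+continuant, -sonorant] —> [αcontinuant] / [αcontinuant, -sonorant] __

progressive manner assimilation

The rule copies [continuant] (continuancy) from the environment onto the target fricatives; since [±continuant] encodes the stop/fricative manner contrast, the assimilating dimension is manner.
Since the environment is written before the underscore, the trigger precedes the target; the direction is progressive.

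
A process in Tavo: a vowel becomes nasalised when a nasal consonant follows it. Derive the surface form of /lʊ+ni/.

/ʊ/ sits next to the nasal /n/ and is therefore nasalised to [ʊ̃].

[lʊ̃ni]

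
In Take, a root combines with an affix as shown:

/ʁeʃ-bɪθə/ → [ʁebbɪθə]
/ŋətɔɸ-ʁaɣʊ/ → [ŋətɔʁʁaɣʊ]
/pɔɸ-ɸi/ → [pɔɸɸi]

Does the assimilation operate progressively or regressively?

Comparing underlying and surface forms, /ʃ/ → [b] is the alternation; the neighbouring /b/ is constant.
The output [b] is identical to the trigger /b/ — every feature (place, manner, voicing) has been copied — so this is total assimilation.
The remaining alternation confirms this: /ɸ/ → [ʁ] before /ʁ/ — in each case the output is a copy of the following consonant.
In [pɔɸɸi] the two consonants at the boundary are already identical (/ɸ/ + /ɸ/), so the rule applies vacuously and nothing changes.
Since the segment that changes precedes the conditioning segment, the assimilation is regressive.

regressive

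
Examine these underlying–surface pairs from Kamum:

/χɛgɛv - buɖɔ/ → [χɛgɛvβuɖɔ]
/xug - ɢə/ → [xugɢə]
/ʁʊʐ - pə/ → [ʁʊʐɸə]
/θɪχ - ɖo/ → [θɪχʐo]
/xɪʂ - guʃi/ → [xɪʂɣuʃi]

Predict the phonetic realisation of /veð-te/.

[veðse]

The data show progressive manner assimilation: /b/ → [β] after /v/; /p/ → [ɸ] after /ʐ/; /ɖ/ → [ʐ] after /χ/; /g/ → [ɣ] after /ʂ/. In each pair only manner changes, matching the preceding consonant, while place and voice stay constant.
No alternation appears in [xugɢə]: there the adjacent consonants already agree in manner (/ɢ/ and /g/ are both stops), so this form is consistent with the same rule.
The rule targets /t/ (voiceless alveolar stop), which sits after the trigger /ð/ (fricative).
Changing only its manner to fricative gives [s] — the voiceless alveolar fricative.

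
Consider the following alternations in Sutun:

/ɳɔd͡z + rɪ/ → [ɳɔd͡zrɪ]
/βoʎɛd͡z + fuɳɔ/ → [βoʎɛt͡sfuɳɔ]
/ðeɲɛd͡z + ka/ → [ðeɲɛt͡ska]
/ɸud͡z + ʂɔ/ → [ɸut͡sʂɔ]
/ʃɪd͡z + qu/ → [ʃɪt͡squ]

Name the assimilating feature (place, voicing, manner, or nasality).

Underlying /d͡z/ is realised as [t͡s] next to /f/; /f/ itself does not change.
/d͡z/ is voiced while /f/ is voiceless; the output [t͡s] is voiceless, matching the trigger — so the feature that spreads is voicing.
Checking the remaining alternations: /d͡z/ → [t͡s] before /k/ (voiced → voiceless, matching voiceless); /d͡z/ → [t͡s] before /ʂ/ (voiced → voiceless, matching voiceless); /d͡z/ → [t͡s] before /q/ (voiced → voiceless, matching voiceless) — only voicing changes, and always toward the following segment.
No alternation appears in [ɳɔd͡zrɪ]: there the adjacent consonants already agree in voicing (/d͡z/ and /r/ are both voiced), so this form is consistent with the same rule.

voicing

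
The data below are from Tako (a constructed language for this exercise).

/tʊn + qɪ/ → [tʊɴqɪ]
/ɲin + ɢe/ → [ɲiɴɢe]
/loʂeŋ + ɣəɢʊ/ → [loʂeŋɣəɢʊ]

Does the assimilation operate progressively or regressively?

Underlying /n/ is realised as [ɴ] next to /q/; /q/ itself does not change.
/n/ is alveolar while /q/ is uvular; the output [ɴ] is uvular, matching the trigger — so the feature that spreads is place.
Checking the remaining alternation: /n/ → [ɴ] before /ɢ/ (alveolar → uvular, matching uvular) — only place changes, and always toward the following segment.
Nothing changes in [loʂeŋɣəɢʊ]: there the adjacent consonants already agree in place (/ŋ/ and /ɣ/ are both velar), so this form is consistent with the same rule.
Since the segment that changes precedes the conditioning segment, the assimilation is regressive.

regressive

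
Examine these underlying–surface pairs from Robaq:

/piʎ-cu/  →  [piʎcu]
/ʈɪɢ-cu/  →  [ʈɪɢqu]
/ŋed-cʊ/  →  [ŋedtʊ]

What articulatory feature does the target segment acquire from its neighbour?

place

Underlying /c/ is realised as [q] next to /ɢ/; /ɢ/ itself does not change.
/c/ is palatal while /ɢ/ is uvular; the output [q] is uvular, matching the trigger — so the feature that spreads is place.
The same holds elsewhere in the data: /c/ → [t] after /d/ (palatal → alveolar, matching alveolar) — only place changes, and always toward the preceding segment.
Nothing changes in [piʎcu]: there the adjacent consonants already agree in place (/c/ and /ʎ/ are both palatal), so this form is consistent with the same rule.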